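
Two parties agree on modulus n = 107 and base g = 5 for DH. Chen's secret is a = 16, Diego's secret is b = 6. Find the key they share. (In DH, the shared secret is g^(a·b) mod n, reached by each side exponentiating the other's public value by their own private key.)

86

Diego sends B = g^b mod n = 5^6 mod 107.
5^1 ≡ 5 (mod 107)
5^2 = (5^1)^2 ≡ 5^2 = 25 ≡ 25 (mod 107)
5^4 = (5^2)^2 ≡ 25^2 = 625 ≡ 90 (mod 107)
5^6 = 5^4 · 5^2 ≡ 90 · 25 ≡ 3 (mod 107).
So B = 3. Chen then computes K = B^a mod n = 3^16 mod 107.
3^1 ≡ 3 (mod 107)
3^2 = (3^1)^2 ≡ 3^2 = 9 ≡ 9 (mod 107)
3^4 = (3^2)^2 ≡ 9^2 = 81 ≡ 81 (mod 107)
3^8 = (3^4)^2 ≡ 81^2 = 6561 ≡ 34 (mod 107)
3^16 = (3^8)^2 ≡ 34^2 = 1156 ≡ 86 (mod 107)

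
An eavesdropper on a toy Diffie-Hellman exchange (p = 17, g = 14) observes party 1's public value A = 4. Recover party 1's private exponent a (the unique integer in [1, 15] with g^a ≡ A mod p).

12

Try successive powers of 14 modulo 17:
14^1 ≡ 14
14^2 ≡ 9
14^3 ≡ 7
14^4 ≡ 13
14^5 ≡ 12
14^6 ≡ 15
14^7 ≡ 6
14^8 ≡ 16
14^9 ≡ 3
14^10 ≡ 8
14^11 ≡ 10
14^12 ≡ 4
Found: a = 12.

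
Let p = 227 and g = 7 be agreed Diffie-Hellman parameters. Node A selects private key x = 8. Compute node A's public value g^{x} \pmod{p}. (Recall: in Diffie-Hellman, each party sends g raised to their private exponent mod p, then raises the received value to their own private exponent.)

Public value = 7^{8} \pmod{227}.
7^1 ≡ 7 (mod 227)
7^2 = (7^1)^2 ≡ 7^2 = 49 ≡ 49 (mod 227)
7^4 = (7^2)^2 ≡ 49^2 = 2401 ≡ 131 (mod 227)
7^8 = (7^4)^2 ≡ 131^2 = 17161 ≡ 136 (mod 227)

136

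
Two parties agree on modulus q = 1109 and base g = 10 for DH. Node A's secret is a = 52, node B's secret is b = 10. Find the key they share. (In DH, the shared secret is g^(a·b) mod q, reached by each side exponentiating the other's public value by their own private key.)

Node B sends B = g^b mod q = 10^10 mod 1109.
10^1 ≡ 10 (mod 1109)
10^2 = (10^1)^2 ≡ 10^2 = 100 ≡ 100 (mod 1109)
10^4 = (10^2)^2 ≡ 100^2 = 10000 ≡ 19 (mod 1109)
10^8 = (10^4)^2 ≡ 19^2 = 361 ≡ 361 (mod 1109)
10^10 = 10^8 · 10^2 ≡ 361 · 100 ≡ 612 (mod 1109).
So B = 612. Node A then computes K = B^a mod q = 612^52 mod 1109.
612^1 ≡ 612 (mod 1109)
612^2 = (612^1)^2 ≡ 612^2 = 374544 ≡ 811 (mod 1109)
612^4 = (612^2)^2 ≡ 811^2 = 657721 ≡ 84 (mod 1109)
612^8 = (612^4)^2 ≡ 84^2 = 7056 ≡ 402 (mod 1109)
612^16 = (612^8)^2 ≡ 402^2 = 161604 ≡ 799 (mod 1109)
612^32 = (612^16)^2 ≡ 799^2 = 638401 ≡ 726 (mod 1109)
612^52 = 612^32 · 612^16 · 612^4 ≡ 726 · 799 · 84 ≡ 83 (mod 1109).

83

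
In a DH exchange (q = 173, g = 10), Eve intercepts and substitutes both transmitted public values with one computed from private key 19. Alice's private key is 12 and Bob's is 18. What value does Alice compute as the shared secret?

16

Alice receives Eve's public value M = 10^19 mod 173 instead of the honest one.
10^1 ≡ 10 (mod 173)
10^2 = (10^1)^2 ≡ 10^2 = 100 ≡ 100 (mod 173)
10^4 = (10^2)^2 ≡ 100^2 = 10000 ≡ 139 (mod 173)
10^8 = (10^4)^2 ≡ 139^2 = 19321 ≡ 118 (mod 173)
10^16 = (10^8)^2 ≡ 118^2 = 13924 ≡ 84 (mod 173)
10^19 = 10^16 · 10^2 · 10^1 ≡ 84 · 100 · 10 ≡ 95 (mod 173).
So M = 95. Alice computes K = M^12 mod 173.
95^1 ≡ 95 (mod 173)
95^2 = (95^1)^2 ≡ 95^2 = 9025 ≡ 29 (mod 173)
95^4 = (95^2)^2 ≡ 29^2 = 841 ≡ 149 (mod 173)
95^8 = (95^4)^2 ≡ 149^2 = 22201 ≡ 57 (mod 173)
95^12 = 95^8 · 95^4 ≡ 57 · 149 ≡ 16 (mod 173).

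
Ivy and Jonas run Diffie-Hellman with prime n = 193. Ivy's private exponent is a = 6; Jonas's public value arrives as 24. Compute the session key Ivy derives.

Shared key K = 24^6 mod 193.
24^1 ≡ 24 (mod 193)
24^2 = (24^1)^2 ≡ 24^2 = 576 ≡ 190 (mod 193)
24^4 = (24^2)^2 ≡ 190^2 = 36100 ≡ 9 (mod 193)
24^6 = 24^4 · 24^2 ≡ 9 · 190 ≡ 166 (mod 193).

166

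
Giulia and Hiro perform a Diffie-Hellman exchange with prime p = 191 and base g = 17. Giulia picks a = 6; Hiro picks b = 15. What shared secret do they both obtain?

160

Giulia sends A = g^a mod p = 17^6 mod 191.
17^1 ≡ 17 (mod 191)
17^2 = (17^1)^2 ≡ 17^2 = 289 ≡ 98 (mod 191)
17^4 = (17^2)^2 ≡ 98^2 = 9604 ≡ 54 (mod 191)
17^6 = 17^4 · 17^2 ≡ 54 · 98 ≡ 135 (mod 191).
So A = 135. Hiro then computes K = A^b mod p = 135^15 mod 191.
135^1 ≡ 135 (mod 191)
135^2 = (135^1)^2 ≡ 135^2 = 18225 ≡ 80 (mod 191)
135^4 = (135^2)^2 ≡ 80^2 = 6400 ≡ 97 (mod 191)
135^8 = (135^4)^2 ≡ 97^2 = 9409 ≡ 50 (mod 191)
135^15 = 135^8 · 135^4 · 135^2 · 135^1 ≡ 50 · 97 · 80 · 135 ≡ 160 (mod 191).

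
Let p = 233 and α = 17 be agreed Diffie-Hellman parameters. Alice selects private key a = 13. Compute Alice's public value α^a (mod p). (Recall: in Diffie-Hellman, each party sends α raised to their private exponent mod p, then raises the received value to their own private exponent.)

191

Public value = 17^13 (mod 233).
17^1 ≡ 17 (mod 233)
17^2 = (17^1)^2 ≡ 17^2 = 289 ≡ 56 (mod 233)
17^4 = (17^2)^2 ≡ 56^2 = 3136 ≡ 107 (mod 233)
17^8 = (17^4)^2 ≡ 107^2 = 11449 ≡ 32 (mod 233)
17^13 = 17^8 · 17^4 · 17^1 ≡ 32 · 107 · 17 ≡ 191 (mod 233).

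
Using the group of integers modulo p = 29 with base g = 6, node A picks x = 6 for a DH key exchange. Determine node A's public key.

Public value = 6^6 mod 29.
6^1 ≡ 6 (mod 29)
6^2 = (6^1)^2 ≡ 6^2 = 36 ≡ 7 (mod 29)
6^4 = (6^2)^2 ≡ 7^2 = 49 ≡ 20 (mod 29)
6^6 = 6^4 · 6^2 ≡ 20 · 7 ≡ 24 (mod 29).

24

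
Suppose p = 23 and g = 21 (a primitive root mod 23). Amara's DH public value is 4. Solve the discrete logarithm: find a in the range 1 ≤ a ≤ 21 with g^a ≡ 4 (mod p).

Try successive powers of 21 modulo 23:
21^1 ≡ 21
21^2 ≡ 4
Found: a = 2.

2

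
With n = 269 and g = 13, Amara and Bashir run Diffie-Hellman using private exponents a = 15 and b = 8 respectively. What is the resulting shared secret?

213

Amara sends A = g^a mod n = 13^15 mod 269.
13^1 ≡ 13 (mod 269)
13^2 = (13^1)^2 ≡ 13^2 = 169 ≡ 169 (mod 269)
13^4 = (13^2)^2 ≡ 169^2 = 28561 ≡ 47 (mod 269)
13^8 = (13^4)^2 ≡ 47^2 = 2209 ≡ 57 (mod 269)
13^15 = 13^8 · 13^4 · 13^2 · 13^1 ≡ 57 · 47 · 169 · 13 ≡ 43 (mod 269).
So A = 43. Bashir then computes K = A^b mod n = 43^8 mod 269.
43^1 ≡ 43 (mod 269)
43^2 = (43^1)^2 ≡ 43^2 = 1849 ≡ 235 (mod 269)
43^4 = (43^2)^2 ≡ 235^2 = 55225 ≡ 80 (mod 269)
43^8 = (43^4)^2 ≡ 80^2 = 6400 ≡ 213 (mod 269)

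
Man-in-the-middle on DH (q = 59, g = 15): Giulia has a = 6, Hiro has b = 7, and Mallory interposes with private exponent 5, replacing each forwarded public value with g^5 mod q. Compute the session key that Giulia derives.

Giulia receives Mallory's public value M = 15^5 mod 59 instead of the honest one.
15^1 ≡ 15 (mod 59)
15^2 = (15^1)^2 ≡ 15^2 = 225 ≡ 48 (mod 59)
15^4 = (15^2)^2 ≡ 48^2 = 2304 ≡ 3 (mod 59)
15^5 = 15^4 · 15^1 ≡ 3 · 15 ≡ 45 (mod 59).
So M = 45. Giulia computes K = M^6 mod 59.
45^1 ≡ 45 (mod 59)
45^2 = (45^1)^2 ≡ 45^2 = 2025 ≡ 19 (mod 59)
45^4 = (45^2)^2 ≡ 19^2 = 361 ≡ 7 (mod 59)
45^6 = 45^4 · 45^2 ≡ 7 · 19 ≡ 15 (mod 59).

15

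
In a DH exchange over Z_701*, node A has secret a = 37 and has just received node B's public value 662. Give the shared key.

Shared key K = 662^37 mod 701.
662^1 ≡ 662 (mod 701)
662^2 = (662^1)^2 ≡ 662^2 = 438244 ≡ 119 (mod 701)
662^4 = (662^2)^2 ≡ 119^2 = 14161 ≡ 141 (mod 701)
662^8 = (662^4)^2 ≡ 141^2 = 19881 ≡ 253 (mod 701)
662^16 = (662^8)^2 ≡ 253^2 = 64009 ≡ 218 (mod 701)
662^32 = (662^16)^2 ≡ 218^2 = 47524 ≡ 557 (mod 701)
662^37 = 662^32 · 662^4 · 662^1 ≡ 557 · 141 · 662 ≡ 427 (mod 701).

427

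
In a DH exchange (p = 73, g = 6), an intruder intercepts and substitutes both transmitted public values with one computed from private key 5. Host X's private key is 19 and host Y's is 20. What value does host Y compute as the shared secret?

Host Y receives an intruder's public value M = 6^5 mod 73 instead of the honest one.
6^1 ≡ 6 (mod 73)
6^2 = (6^1)^2 ≡ 6^2 = 36 ≡ 36 (mod 73)
6^4 = (6^2)^2 ≡ 36^2 = 1296 ≡ 55 (mod 73)
6^5 = 6^4 · 6^1 ≡ 55 · 6 ≡ 38 (mod 73).
So M = 38. Host Y computes K = M^20 mod 73.
38^1 ≡ 38 (mod 73)
38^2 = (38^1)^2 ≡ 38^2 = 1444 ≡ 57 (mod 73)
38^4 = (38^2)^2 ≡ 57^2 = 3249 ≡ 37 (mod 73)
38^8 = (38^4)^2 ≡ 37^2 = 1369 ≡ 55 (mod 73)
38^16 = (38^8)^2 ≡ 55^2 = 3025 ≡ 32 (mod 73)
38^20 = 38^16 · 38^4 ≡ 32 · 37 ≡ 16 (mod 73).

16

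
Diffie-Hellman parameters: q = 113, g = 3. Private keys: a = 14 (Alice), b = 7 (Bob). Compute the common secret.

44

Alice sends A = g^a mod q = 3^14 mod 113.
3^1 ≡ 3 (mod 113)
3^2 = (3^1)^2 ≡ 3^2 = 9 ≡ 9 (mod 113)
3^4 = (3^2)^2 ≡ 9^2 = 81 ≡ 81 (mod 113)
3^8 = (3^4)^2 ≡ 81^2 = 6561 ≡ 7 (mod 113)
3^14 = 3^8 · 3^4 · 3^2 ≡ 7 · 81 · 9 ≡ 18 (mod 113).
So A = 18. Bob then computes K = A^b mod q = 18^7 mod 113.
18^1 ≡ 18 (mod 113)
18^2 = (18^1)^2 ≡ 18^2 = 324 ≡ 98 (mod 113)
18^4 = (18^2)^2 ≡ 98^2 = 9604 ≡ 112 (mod 113)
18^7 = 18^4 · 18^2 · 18^1 ≡ 112 · 98 · 18 ≡ 44 (mod 113).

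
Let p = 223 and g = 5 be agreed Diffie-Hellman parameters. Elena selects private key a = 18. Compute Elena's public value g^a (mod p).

30

Public value = 5^18 (mod 223).
5^1 ≡ 5 (mod 223)
5^2 = (5^1)^2 ≡ 5^2 = 25 ≡ 25 (mod 223)
5^4 = (5^2)^2 ≡ 25^2 = 625 ≡ 179 (mod 223)
5^8 = (5^4)^2 ≡ 179^2 = 32041 ≡ 152 (mod 223)
5^16 = (5^8)^2 ≡ 152^2 = 23104 ≡ 135 (mod 223)
5^18 = 5^16 · 5^2 ≡ 135 · 25 ≡ 30 (mod 223).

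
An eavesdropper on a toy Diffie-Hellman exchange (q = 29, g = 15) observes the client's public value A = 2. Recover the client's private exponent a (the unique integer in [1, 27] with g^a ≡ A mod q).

Try successive powers of 15 modulo 29:
15^1 ≡ 15
15^2 ≡ 22
15^3 ≡ 11
15^4 ≡ 20
15^5 ≡ 10
15^6 ≡ 5
15^7 ≡ 17
15^8 ≡ 23
15^9 ≡ 26
15^10 ≡ 13
15^11 ≡ 21
15^12 ≡ 25
15^13 ≡ 27
15^14 ≡ 28
15^15 ≡ 14
15^16 ≡ 7
15^17 ≡ 18
15^18 ≡ 9
15^19 ≡ 19
15^20 ≡ 24
15^21 ≡ 12
15^22 ≡ 6
15^23 ≡ 3
15^24 ≡ 16
15^25 ≡ 8
15^26 ≡ 4
15^27 ≡ 2
Found: a = 27.

27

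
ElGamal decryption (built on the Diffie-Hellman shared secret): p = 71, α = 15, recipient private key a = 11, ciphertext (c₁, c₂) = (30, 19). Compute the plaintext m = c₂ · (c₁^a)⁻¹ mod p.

Shared mask s = c₁^a mod p = 30^11 mod 71.
30^1 ≡ 30 (mod 71)
30^2 = (30^1)^2 ≡ 30^2 = 900 ≡ 48 (mod 71)
30^4 = (30^2)^2 ≡ 48^2 = 2304 ≡ 32 (mod 71)
30^8 = (30^4)^2 ≡ 32^2 = 1024 ≡ 30 (mod 71)
30^11 = 30^8 · 30^2 · 30^1 ≡ 30 · 48 · 30 ≡ 32 (mod 71).
So s = 32; s⁻¹ ≡ 20 (mod 71).
m = c₂ · s⁻¹ mod 71 = 19 · 20 mod 71 = 25.

25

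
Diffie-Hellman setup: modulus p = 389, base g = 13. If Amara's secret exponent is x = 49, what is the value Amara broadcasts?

Public value = 13^49 (mod 389).
13^1 ≡ 13 (mod 389)
13^2 = (13^1)^2 ≡ 13^2 = 169 ≡ 169 (mod 389)
13^4 = (13^2)^2 ≡ 169^2 = 28561 ≡ 164 (mod 389)
13^8 = (13^4)^2 ≡ 164^2 = 26896 ≡ 55 (mod 389)
13^16 = (13^8)^2 ≡ 55^2 = 3025 ≡ 302 (mod 389)
13^32 = (13^16)^2 ≡ 302^2 = 91204 ≡ 178 (mod 389)
13^49 = 13^32 · 13^16 · 13^1 ≡ 178 · 302 · 13 ≡ 184 (mod 389).

184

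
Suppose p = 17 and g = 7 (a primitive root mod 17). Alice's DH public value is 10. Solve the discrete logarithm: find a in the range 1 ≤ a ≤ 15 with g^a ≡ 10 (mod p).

9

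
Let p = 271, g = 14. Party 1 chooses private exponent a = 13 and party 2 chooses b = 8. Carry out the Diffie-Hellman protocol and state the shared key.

212

Party 2 sends B = g^b mod p = 14^8 mod 271.
14^1 ≡ 14 (mod 271)
14^2 = (14^1)^2 ≡ 14^2 = 196 ≡ 196 (mod 271)
14^4 = (14^2)^2 ≡ 196^2 = 38416 ≡ 205 (mod 271)
14^8 = (14^4)^2 ≡ 205^2 = 42025 ≡ 20 (mod 271)
So B = 20. Party 1 then computes K = B^a mod p = 20^13 mod 271.
20^1 ≡ 20 (mod 271)
20^2 = (20^1)^2 ≡ 20^2 = 400 ≡ 129 (mod 271)
20^4 = (20^2)^2 ≡ 129^2 = 16641 ≡ 110 (mod 271)
20^8 = (20^4)^2 ≡ 110^2 = 12100 ≡ 176 (mod 271)
20^13 = 20^8 · 20^4 · 20^1 ≡ 176 · 110 · 20 ≡ 212 (mod 271).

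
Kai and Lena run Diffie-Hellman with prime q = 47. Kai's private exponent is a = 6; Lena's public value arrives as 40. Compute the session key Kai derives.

Shared key K = 40^6 mod 47.
40^1 ≡ 40 (mod 47)
40^2 = (40^1)^2 ≡ 40^2 = 1600 ≡ 2 (mod 47)
40^4 = (40^2)^2 ≡ 2^2 = 4 ≡ 4 (mod 47)
40^6 = 40^4 · 40^2 ≡ 4 · 2 ≡ 8 (mod 47).

8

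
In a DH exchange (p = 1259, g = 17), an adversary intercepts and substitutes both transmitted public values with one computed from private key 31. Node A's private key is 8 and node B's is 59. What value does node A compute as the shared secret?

Node A receives an adversary's public value M = 17^31 mod 1259 instead of the honest one.
17^1 ≡ 17 (mod 1259)
17^2 = (17^1)^2 ≡ 17^2 = 289 ≡ 289 (mod 1259)
17^4 = (17^2)^2 ≡ 289^2 = 83521 ≡ 427 (mod 1259)
17^8 = (17^4)^2 ≡ 427^2 = 182329 ≡ 1033 (mod 1259)
17^16 = (17^8)^2 ≡ 1033^2 = 1067089 ≡ 716 (mod 1259)
17^31 = 17^16 · 17^8 · 17^4 · 17^2 · 17^1 ≡ 716 · 1033 · 427 · 289 · 17 ≡ 903 (mod 1259).
So M = 903. Node A computes K = M^8 mod 1259.
903^1 ≡ 903 (mod 1259)
903^2 = (903^1)^2 ≡ 903^2 = 815409 ≡ 836 (mod 1259)
903^4 = (903^2)^2 ≡ 836^2 = 698896 ≡ 151 (mod 1259)
903^8 = (903^4)^2 ≡ 151^2 = 22801 ≡ 139 (mod 1259)

139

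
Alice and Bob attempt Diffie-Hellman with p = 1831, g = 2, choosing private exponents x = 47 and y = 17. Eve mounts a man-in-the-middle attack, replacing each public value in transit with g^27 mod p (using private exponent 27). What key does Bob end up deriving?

Bob receives Eve's public value M = 2^27 mod 1831 instead of the honest one.
2^1 ≡ 2 (mod 1831)
2^2 = (2^1)^2 ≡ 2^2 = 4 ≡ 4 (mod 1831)
2^4 = (2^2)^2 ≡ 4^2 = 16 ≡ 16 (mod 1831)
2^8 = (2^4)^2 ≡ 16^2 = 256 ≡ 256 (mod 1831)
2^16 = (2^8)^2 ≡ 256^2 = 65536 ≡ 1451 (mod 1831)
2^27 = 2^16 · 2^8 · 2^2 · 2^1 ≡ 1451 · 256 · 4 · 2 ≡ 1766 (mod 1831).
So M = 1766. Bob computes K = M^17 mod 1831.
1766^1 ≡ 1766 (mod 1831)
1766^2 = (1766^1)^2 ≡ 1766^2 = 3118756 ≡ 563 (mod 1831)
1766^4 = (1766^2)^2 ≡ 563^2 = 316969 ≡ 206 (mod 1831)
1766^8 = (1766^4)^2 ≡ 206^2 = 42436 ≡ 323 (mod 1831)
1766^16 = (1766^8)^2 ≡ 323^2 = 104329 ≡ 1793 (mod 1831)
1766^17 = 1766^16 · 1766^1 ≡ 1793 · 1766 ≡ 639 (mod 1831).

639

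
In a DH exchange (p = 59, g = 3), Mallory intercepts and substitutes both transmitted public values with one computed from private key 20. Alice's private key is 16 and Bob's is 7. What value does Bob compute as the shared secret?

17

Bob receives Mallory's public value M = 3^20 mod 59 instead of the honest one.
3^1 ≡ 3 (mod 59)
3^2 = (3^1)^2 ≡ 3^2 = 9 ≡ 9 (mod 59)
3^4 = (3^2)^2 ≡ 9^2 = 81 ≡ 22 (mod 59)
3^8 = (3^4)^2 ≡ 22^2 = 484 ≡ 12 (mod 59)
3^16 = (3^8)^2 ≡ 12^2 = 144 ≡ 26 (mod 59)
3^20 = 3^16 · 3^4 ≡ 26 · 22 ≡ 41 (mod 59).
So M = 41. Bob computes K = M^7 mod 59.
41^1 ≡ 41 (mod 59)
41^2 = (41^1)^2 ≡ 41^2 = 1681 ≡ 29 (mod 59)
41^4 = (41^2)^2 ≡ 29^2 = 841 ≡ 15 (mod 59)
41^7 = 41^4 · 41^2 · 41^1 ≡ 15 · 29 · 41 ≡ 17 (mod 59).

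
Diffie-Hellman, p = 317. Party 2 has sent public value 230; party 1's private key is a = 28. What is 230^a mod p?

182

Shared key K = 230^28 mod 317.
230^1 ≡ 230 (mod 317)
230^2 = (230^1)^2 ≡ 230^2 = 52900 ≡ 278 (mod 317)
230^4 = (230^2)^2 ≡ 278^2 = 77284 ≡ 253 (mod 317)
230^8 = (230^4)^2 ≡ 253^2 = 64009 ≡ 292 (mod 317)
230^16 = (230^8)^2 ≡ 292^2 = 85264 ≡ 308 (mod 317)
230^28 = 230^16 · 230^8 · 230^4 ≡ 308 · 292 · 253 ≡ 182 (mod 317).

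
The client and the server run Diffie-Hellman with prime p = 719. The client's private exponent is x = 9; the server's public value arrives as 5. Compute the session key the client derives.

321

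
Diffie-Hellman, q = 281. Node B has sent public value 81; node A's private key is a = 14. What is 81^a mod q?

86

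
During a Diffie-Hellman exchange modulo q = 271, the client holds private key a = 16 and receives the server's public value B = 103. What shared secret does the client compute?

Shared key K = 103^16 mod 271.
103^1 ≡ 103 (mod 271)
103^2 = (103^1)^2 ≡ 103^2 = 10609 ≡ 40 (mod 271)
103^4 = (103^2)^2 ≡ 40^2 = 1600 ≡ 245 (mod 271)
103^8 = (103^4)^2 ≡ 245^2 = 60025 ≡ 134 (mod 271)
103^16 = (103^8)^2 ≡ 134^2 = 17956 ≡ 70 (mod 271)

70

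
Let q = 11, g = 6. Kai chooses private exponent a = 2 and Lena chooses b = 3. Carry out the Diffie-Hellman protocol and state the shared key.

5

Lena sends B = g^b mod q = 6^3 mod 11.
6^1 ≡ 6 (mod 11)
6^2 = (6^1)^2 ≡ 6^2 = 36 ≡ 3 (mod 11)
6^3 = 6^2 · 6^1 ≡ 3 · 6 ≡ 7 (mod 11).
So B = 7. Kai then computes K = B^a mod q = 7^2 mod 11.
7^1 ≡ 7 (mod 11)
7^2 = (7^1)^2 ≡ 7^2 = 49 ≡ 5 (mod 11)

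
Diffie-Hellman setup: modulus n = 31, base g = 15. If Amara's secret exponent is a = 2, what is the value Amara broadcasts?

8

Public value = 15^2 mod 31.
15^1 ≡ 15 (mod 31)
15^2 = (15^1)^2 ≡ 15^2 = 225 ≡ 8 (mod 31)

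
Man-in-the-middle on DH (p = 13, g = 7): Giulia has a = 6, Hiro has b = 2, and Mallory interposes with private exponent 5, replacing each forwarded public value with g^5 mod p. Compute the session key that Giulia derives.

Giulia receives Mallory's public value M = 7^5 mod 13 instead of the honest one.
7^1 ≡ 7 (mod 13)
7^2 = (7^1)^2 ≡ 7^2 = 49 ≡ 10 (mod 13)
7^4 = (7^2)^2 ≡ 10^2 = 100 ≡ 9 (mod 13)
7^5 = 7^4 · 7^1 ≡ 9 · 7 ≡ 11 (mod 13).
So M = 11. Giulia computes K = M^6 mod 13.
11^1 ≡ 11 (mod 13)
11^2 = (11^1)^2 ≡ 11^2 = 121 ≡ 4 (mod 13)
11^4 = (11^2)^2 ≡ 4^2 = 16 ≡ 3 (mod 13)
11^6 = 11^4 · 11^2 ≡ 3 · 4 ≡ 12 (mod 13).

12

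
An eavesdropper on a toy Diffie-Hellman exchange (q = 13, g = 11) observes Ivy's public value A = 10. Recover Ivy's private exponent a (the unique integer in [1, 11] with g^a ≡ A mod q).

10

Try successive powers of 11 modulo 13:
11^1 ≡ 11
11^2 ≡ 4
11^3 ≡ 5
11^4 ≡ 3
11^5 ≡ 7
11^6 ≡ 12
11^7 ≡ 2
11^8 ≡ 9
11^9 ≡ 8
11^10 ≡ 10
Found: a = 10.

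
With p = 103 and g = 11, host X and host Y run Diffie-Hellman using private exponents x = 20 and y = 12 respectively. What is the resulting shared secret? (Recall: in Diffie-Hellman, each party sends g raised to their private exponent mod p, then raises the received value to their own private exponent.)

81

Host Y sends B = g^y mod p = 11^12 mod 103.
11^1 ≡ 11 (mod 103)
11^2 = (11^1)^2 ≡ 11^2 = 121 ≡ 18 (mod 103)
11^4 = (11^2)^2 ≡ 18^2 = 324 ≡ 15 (mod 103)
11^8 = (11^4)^2 ≡ 15^2 = 225 ≡ 19 (mod 103)
11^12 = 11^8 · 11^4 ≡ 19 · 15 ≡ 79 (mod 103).
So B = 79. Host X then computes K = B^x mod p = 79^20 mod 103.
79^1 ≡ 79 (mod 103)
79^2 = (79^1)^2 ≡ 79^2 = 6241 ≡ 61 (mod 103)
79^4 = (79^2)^2 ≡ 61^2 = 3721 ≡ 13 (mod 103)
79^8 = (79^4)^2 ≡ 13^2 = 169 ≡ 66 (mod 103)
79^16 = (79^8)^2 ≡ 66^2 = 4356 ≡ 30 (mod 103)
79^20 = 79^16 · 79^4 ≡ 30 · 13 ≡ 81 (mod 103).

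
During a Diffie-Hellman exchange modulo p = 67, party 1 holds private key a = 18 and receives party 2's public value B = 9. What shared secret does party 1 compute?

40

Shared key K = 9^18 mod 67.
9^1 ≡ 9 (mod 67)
9^2 = (9^1)^2 ≡ 9^2 = 81 ≡ 14 (mod 67)
9^4 = (9^2)^2 ≡ 14^2 = 196 ≡ 62 (mod 67)
9^8 = (9^4)^2 ≡ 62^2 = 3844 ≡ 25 (mod 67)
9^16 = (9^8)^2 ≡ 25^2 = 625 ≡ 22 (mod 67)
9^18 = 9^16 · 9^2 ≡ 22 · 14 ≡ 40 (mod 67).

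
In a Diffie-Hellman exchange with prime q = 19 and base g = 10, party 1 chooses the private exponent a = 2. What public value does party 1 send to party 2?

5

Public value = 10^2 (mod 19).
10^1 ≡ 10 (mod 19)
10^2 = (10^1)^2 ≡ 10^2 = 100 ≡ 5 (mod 19)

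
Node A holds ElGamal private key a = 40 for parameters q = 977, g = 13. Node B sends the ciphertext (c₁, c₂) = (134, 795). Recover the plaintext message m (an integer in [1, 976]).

Shared mask s = c₁^a mod q = 134^40 mod 977.
134^1 ≡ 134 (mod 977)
134^2 = (134^1)^2 ≡ 134^2 = 17956 ≡ 370 (mod 977)
134^4 = (134^2)^2 ≡ 370^2 = 136900 ≡ 120 (mod 977)
134^8 = (134^4)^2 ≡ 120^2 = 14400 ≡ 722 (mod 977)
134^16 = (134^8)^2 ≡ 722^2 = 521284 ≡ 543 (mod 977)
134^32 = (134^16)^2 ≡ 543^2 = 294849 ≡ 772 (mod 977)
134^40 = 134^32 · 134^8 ≡ 772 · 722 ≡ 494 (mod 977).
So s = 494; s⁻¹ ≡ 89 (mod 977).
m = c₂ · s⁻¹ mod 977 = 795 · 89 mod 977 = 411.

411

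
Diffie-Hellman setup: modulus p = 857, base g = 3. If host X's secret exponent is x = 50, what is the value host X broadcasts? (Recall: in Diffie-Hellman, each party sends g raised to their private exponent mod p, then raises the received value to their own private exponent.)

297

Public value = 3^50 mod 857.
3^1 ≡ 3 (mod 857)
3^2 = (3^1)^2 ≡ 3^2 = 9 ≡ 9 (mod 857)
3^4 = (3^2)^2 ≡ 9^2 = 81 ≡ 81 (mod 857)
3^8 = (3^4)^2 ≡ 81^2 = 6561 ≡ 562 (mod 857)
3^16 = (3^8)^2 ≡ 562^2 = 315844 ≡ 468 (mod 857)
3^32 = (3^16)^2 ≡ 468^2 = 219024 ≡ 489 (mod 857)
3^50 = 3^32 · 3^16 · 3^2 ≡ 489 · 468 · 9 ≡ 297 (mod 857).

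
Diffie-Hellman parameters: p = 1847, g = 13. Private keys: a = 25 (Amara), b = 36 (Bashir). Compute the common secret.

Bashir sends B = g^b mod p = 13^36 mod 1847.
13^1 ≡ 13 (mod 1847)
13^2 = (13^1)^2 ≡ 13^2 = 169 ≡ 169 (mod 1847)
13^4 = (13^2)^2 ≡ 169^2 = 28561 ≡ 856 (mod 1847)
13^8 = (13^4)^2 ≡ 856^2 = 732736 ≡ 1324 (mod 1847)
13^16 = (13^8)^2 ≡ 1324^2 = 1752976 ≡ 173 (mod 1847)
13^32 = (13^16)^2 ≡ 173^2 = 29929 ≡ 377 (mod 1847)
13^36 = 13^32 · 13^4 ≡ 377 · 856 ≡ 1334 (mod 1847).
So B = 1334. Amara then computes K = B^a mod p = 1334^25 mod 1847.
1334^1 ≡ 1334 (mod 1847)
1334^2 = (1334^1)^2 ≡ 1334^2 = 1779556 ≡ 895 (mod 1847)
1334^4 = (1334^2)^2 ≡ 895^2 = 801025 ≡ 1274 (mod 1847)
1334^8 = (1334^4)^2 ≡ 1274^2 = 1623076 ≡ 1410 (mod 1847)
1334^16 = (1334^8)^2 ≡ 1410^2 = 1988100 ≡ 728 (mod 1847)
1334^25 = 1334^16 · 1334^8 · 1334^1 ≡ 728 · 1410 · 1334 ≡ 1001 (mod 1847).

1001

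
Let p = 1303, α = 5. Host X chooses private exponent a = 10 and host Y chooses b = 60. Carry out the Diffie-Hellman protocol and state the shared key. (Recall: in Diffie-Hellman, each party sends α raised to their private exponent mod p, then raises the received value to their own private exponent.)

Host Y sends B = α^b mod p = 5^60 mod 1303.
5^1 ≡ 5 (mod 1303)
5^2 = (5^1)^2 ≡ 5^2 = 25 ≡ 25 (mod 1303)
5^4 = (5^2)^2 ≡ 25^2 = 625 ≡ 625 (mod 1303)
5^8 = (5^4)^2 ≡ 625^2 = 390625 ≡ 1028 (mod 1303)
5^16 = (5^8)^2 ≡ 1028^2 = 1056784 ≡ 51 (mod 1303)
5^32 = (5^16)^2 ≡ 51^2 = 2601 ≡ 1298 (mod 1303)
5^60 = 5^32 · 5^16 · 5^8 · 5^4 ≡ 1298 · 51 · 1028 · 625 ≡ 417 (mod 1303).
So B = 417. Host X then computes K = B^a mod p = 417^10 mod 1303.
417^1 ≡ 417 (mod 1303)
417^2 = (417^1)^2 ≡ 417^2 = 173889 ≡ 590 (mod 1303)
417^4 = (417^2)^2 ≡ 590^2 = 348100 ≡ 199 (mod 1303)
417^8 = (417^4)^2 ≡ 199^2 = 39601 ≡ 511 (mod 1303)
417^10 = 417^8 · 417^2 ≡ 511 · 590 ≡ 497 (mod 1303).

497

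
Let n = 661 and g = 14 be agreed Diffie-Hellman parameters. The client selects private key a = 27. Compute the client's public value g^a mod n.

Public value = 14^27 mod 661.
14^1 ≡ 14 (mod 661)
14^2 = (14^1)^2 ≡ 14^2 = 196 ≡ 196 (mod 661)
14^4 = (14^2)^2 ≡ 196^2 = 38416 ≡ 78 (mod 661)
14^8 = (14^4)^2 ≡ 78^2 = 6084 ≡ 135 (mod 661)
14^16 = (14^8)^2 ≡ 135^2 = 18225 ≡ 378 (mod 661)
14^27 = 14^16 · 14^8 · 14^2 · 14^1 ≡ 378 · 135 · 196 · 14 ≡ 80 (mod 661).

80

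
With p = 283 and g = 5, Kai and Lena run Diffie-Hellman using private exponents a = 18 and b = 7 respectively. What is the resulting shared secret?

Kai sends A = g^a mod p = 5^18 mod 283.
5^1 ≡ 5 (mod 283)
5^2 = (5^1)^2 ≡ 5^2 = 25 ≡ 25 (mod 283)
5^4 = (5^2)^2 ≡ 25^2 = 625 ≡ 59 (mod 283)
5^8 = (5^4)^2 ≡ 59^2 = 3481 ≡ 85 (mod 283)
5^16 = (5^8)^2 ≡ 85^2 = 7225 ≡ 150 (mod 283)
5^18 = 5^16 · 5^2 ≡ 150 · 25 ≡ 71 (mod 283).
So A = 71. Lena then computes K = A^b mod p = 71^7 mod 283.
71^1 ≡ 71 (mod 283)
71^2 = (71^1)^2 ≡ 71^2 = 5041 ≡ 230 (mod 283)
71^4 = (71^2)^2 ≡ 230^2 = 52900 ≡ 262 (mod 283)
71^7 = 71^4 · 71^2 · 71^1 ≡ 262 · 230 · 71 ≡ 66 (mod 283).

66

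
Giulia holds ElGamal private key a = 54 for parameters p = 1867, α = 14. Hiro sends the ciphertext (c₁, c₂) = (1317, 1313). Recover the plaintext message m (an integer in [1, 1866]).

1821

Shared mask s = c₁^a mod p = 1317^54 mod 1867.
1317^1 ≡ 1317 (mod 1867)
1317^2 = (1317^1)^2 ≡ 1317^2 = 1734489 ≡ 46 (mod 1867)
1317^4 = (1317^2)^2 ≡ 46^2 = 2116 ≡ 249 (mod 1867)
1317^8 = (1317^4)^2 ≡ 249^2 = 62001 ≡ 390 (mod 1867)
1317^16 = (1317^8)^2 ≡ 390^2 = 152100 ≡ 873 (mod 1867)
1317^32 = (1317^16)^2 ≡ 873^2 = 762129 ≡ 393 (mod 1867)
1317^54 = 1317^32 · 1317^16 · 1317^4 · 1317^2 ≡ 393 · 873 · 249 · 46 ≡ 1392 (mod 1867).
So s = 1392; s⁻¹ ≡ 1584 (mod 1867).
m = c₂ · s⁻¹ mod 1867 = 1313 · 1584 mod 1867 = 1821.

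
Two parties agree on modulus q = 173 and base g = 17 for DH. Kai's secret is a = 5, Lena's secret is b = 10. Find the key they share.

Kai sends A = g^a mod q = 17^5 mod 173.
17^1 ≡ 17 (mod 173)
17^2 = (17^1)^2 ≡ 17^2 = 289 ≡ 116 (mod 173)
17^4 = (17^2)^2 ≡ 116^2 = 13456 ≡ 135 (mod 173)
17^5 = 17^4 · 17^1 ≡ 135 · 17 ≡ 46 (mod 173).
So A = 46. Lena then computes K = A^b mod q = 46^10 mod 173.
46^1 ≡ 46 (mod 173)
46^2 = (46^1)^2 ≡ 46^2 = 2116 ≡ 40 (mod 173)
46^4 = (46^2)^2 ≡ 40^2 = 1600 ≡ 43 (mod 173)
46^8 = (46^4)^2 ≡ 43^2 = 1849 ≡ 119 (mod 173)
46^10 = 46^8 · 46^2 ≡ 119 · 40 ≡ 89 (mod 173).

89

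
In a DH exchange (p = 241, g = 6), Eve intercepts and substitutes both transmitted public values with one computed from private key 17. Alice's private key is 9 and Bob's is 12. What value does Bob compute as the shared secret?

Bob receives Eve's public value M = 6^17 mod 241 instead of the honest one.
6^1 ≡ 6 (mod 241)
6^2 = (6^1)^2 ≡ 6^2 = 36 ≡ 36 (mod 241)
6^4 = (6^2)^2 ≡ 36^2 = 1296 ≡ 91 (mod 241)
6^8 = (6^4)^2 ≡ 91^2 = 8281 ≡ 87 (mod 241)
6^16 = (6^8)^2 ≡ 87^2 = 7569 ≡ 98 (mod 241)
6^17 = 6^16 · 6^1 ≡ 98 · 6 ≡ 106 (mod 241).
So M = 106. Bob computes K = M^12 mod 241.
106^1 ≡ 106 (mod 241)
106^2 = (106^1)^2 ≡ 106^2 = 11236 ≡ 150 (mod 241)
106^4 = (106^2)^2 ≡ 150^2 = 22500 ≡ 87 (mod 241)
106^8 = (106^4)^2 ≡ 87^2 = 7569 ≡ 98 (mod 241)
106^12 = 106^8 · 106^4 ≡ 98 · 87 ≡ 91 (mod 241).

91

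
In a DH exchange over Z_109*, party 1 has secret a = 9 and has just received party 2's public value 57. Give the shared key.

8

Shared key K = 57^9 mod 109.
57^1 ≡ 57 (mod 109)
57^2 = (57^1)^2 ≡ 57^2 = 3249 ≡ 88 (mod 109)
57^4 = (57^2)^2 ≡ 88^2 = 7744 ≡ 5 (mod 109)
57^8 = (57^4)^2 ≡ 5^2 = 25 ≡ 25 (mod 109)
57^9 = 57^8 · 57^1 ≡ 25 · 57 ≡ 8 (mod 109).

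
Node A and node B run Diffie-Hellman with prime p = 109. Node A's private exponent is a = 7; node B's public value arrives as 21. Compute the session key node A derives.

9

Shared key K = 21^7 mod 109.
21^1 ≡ 21 (mod 109)
21^2 = (21^1)^2 ≡ 21^2 = 441 ≡ 5 (mod 109)
21^4 = (21^2)^2 ≡ 5^2 = 25 ≡ 25 (mod 109)
21^7 = 21^4 · 21^2 · 21^1 ≡ 25 · 5 · 21 ≡ 9 (mod 109).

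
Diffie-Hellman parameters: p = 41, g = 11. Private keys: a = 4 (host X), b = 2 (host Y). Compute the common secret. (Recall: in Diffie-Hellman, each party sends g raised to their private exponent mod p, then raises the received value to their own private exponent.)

Host X sends A = g^a mod p = 11^4 mod 41.
11^1 ≡ 11 (mod 41)
11^2 = (11^1)^2 ≡ 11^2 = 121 ≡ 39 (mod 41)
11^4 = (11^2)^2 ≡ 39^2 = 1521 ≡ 4 (mod 41)
So A = 4. Host Y then computes K = A^b mod p = 4^2 mod 41.
4^1 ≡ 4 (mod 41)
4^2 = (4^1)^2 ≡ 4^2 = 16 ≡ 16 (mod 41)

16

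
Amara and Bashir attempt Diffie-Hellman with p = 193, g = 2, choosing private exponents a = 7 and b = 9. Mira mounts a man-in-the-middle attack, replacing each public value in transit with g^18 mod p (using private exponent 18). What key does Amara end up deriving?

27

Amara receives Mira's public value M = 2^18 mod 193 instead of the honest one.
2^1 ≡ 2 (mod 193)
2^2 = (2^1)^2 ≡ 2^2 = 4 ≡ 4 (mod 193)
2^4 = (2^2)^2 ≡ 4^2 = 16 ≡ 16 (mod 193)
2^8 = (2^4)^2 ≡ 16^2 = 256 ≡ 63 (mod 193)
2^16 = (2^8)^2 ≡ 63^2 = 3969 ≡ 109 (mod 193)
2^18 = 2^16 · 2^2 ≡ 109 · 4 ≡ 50 (mod 193).
So M = 50. Amara computes K = M^7 mod 193.
50^1 ≡ 50 (mod 193)
50^2 = (50^1)^2 ≡ 50^2 = 2500 ≡ 184 (mod 193)
50^4 = (50^2)^2 ≡ 184^2 = 33856 ≡ 81 (mod 193)
50^7 = 50^4 · 50^2 · 50^1 ≡ 81 · 184 · 50 ≡ 27 (mod 193).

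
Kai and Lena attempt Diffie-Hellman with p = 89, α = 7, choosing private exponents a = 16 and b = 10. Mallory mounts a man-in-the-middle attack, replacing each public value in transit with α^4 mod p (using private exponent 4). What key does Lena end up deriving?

Lena receives Mallory's public value M = 7^4 mod 89 instead of the honest one.
7^1 ≡ 7 (mod 89)
7^2 = (7^1)^2 ≡ 7^2 = 49 ≡ 49 (mod 89)
7^4 = (7^2)^2 ≡ 49^2 = 2401 ≡ 87 (mod 89)
So M = 87. Lena computes K = M^10 mod 89.
87^1 ≡ 87 (mod 89)
87^2 = (87^1)^2 ≡ 87^2 = 7569 ≡ 4 (mod 89)
87^4 = (87^2)^2 ≡ 4^2 = 16 ≡ 16 (mod 89)
87^8 = (87^4)^2 ≡ 16^2 = 256 ≡ 78 (mod 89)
87^10 = 87^8 · 87^2 ≡ 78 · 4 ≡ 45 (mod 89).

45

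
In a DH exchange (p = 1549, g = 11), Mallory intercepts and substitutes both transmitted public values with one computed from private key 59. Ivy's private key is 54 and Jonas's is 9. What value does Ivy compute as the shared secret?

425

Ivy receives Mallory's public value M = 11^59 mod 1549 instead of the honest one.
11^1 ≡ 11 (mod 1549)
11^2 = (11^1)^2 ≡ 11^2 = 121 ≡ 121 (mod 1549)
11^4 = (11^2)^2 ≡ 121^2 = 14641 ≡ 700 (mod 1549)
11^8 = (11^4)^2 ≡ 700^2 = 490000 ≡ 516 (mod 1549)
11^16 = (11^8)^2 ≡ 516^2 = 266256 ≡ 1377 (mod 1549)
11^32 = (11^16)^2 ≡ 1377^2 = 1896129 ≡ 153 (mod 1549)
11^59 = 11^32 · 11^16 · 11^8 · 11^2 · 11^1 ≡ 153 · 1377 · 516 · 121 · 11 ≡ 719 (mod 1549).
So M = 719. Ivy computes K = M^54 mod 1549.
719^1 ≡ 719 (mod 1549)
719^2 = (719^1)^2 ≡ 719^2 = 516961 ≡ 1144 (mod 1549)
719^4 = (719^2)^2 ≡ 1144^2 = 1308736 ≡ 1380 (mod 1549)
719^8 = (719^4)^2 ≡ 1380^2 = 1904400 ≡ 679 (mod 1549)
719^16 = (719^8)^2 ≡ 679^2 = 461041 ≡ 988 (mod 1549)
719^32 = (719^16)^2 ≡ 988^2 = 976144 ≡ 274 (mod 1549)
719^54 = 719^32 · 719^16 · 719^4 · 719^2 ≡ 274 · 988 · 1380 · 1144 ≡ 425 (mod 1549).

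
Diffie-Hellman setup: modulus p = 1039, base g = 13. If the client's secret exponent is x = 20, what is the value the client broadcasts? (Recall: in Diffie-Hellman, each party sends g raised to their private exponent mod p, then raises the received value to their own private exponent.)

203

Public value = 13^{20} \pmod{1039}.
13^1 ≡ 13 (mod 1039)
13^2 = (13^1)^2 ≡ 13^2 = 169 ≡ 169 (mod 1039)
13^4 = (13^2)^2 ≡ 169^2 = 28561 ≡ 508 (mod 1039)
13^8 = (13^4)^2 ≡ 508^2 = 258064 ≡ 392 (mod 1039)
13^16 = (13^8)^2 ≡ 392^2 = 153664 ≡ 931 (mod 1039)
13^20 = 13^16 · 13^4 ≡ 931 · 508 ≡ 203 (mod 1039).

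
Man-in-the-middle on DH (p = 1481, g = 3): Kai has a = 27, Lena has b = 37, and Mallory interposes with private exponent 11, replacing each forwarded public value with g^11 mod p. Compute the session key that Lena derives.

1091

Lena receives Mallory's public value M = 3^11 mod 1481 instead of the honest one.
3^1 ≡ 3 (mod 1481)
3^2 = (3^1)^2 ≡ 3^2 = 9 ≡ 9 (mod 1481)
3^4 = (3^2)^2 ≡ 9^2 = 81 ≡ 81 (mod 1481)
3^8 = (3^4)^2 ≡ 81^2 = 6561 ≡ 637 (mod 1481)
3^11 = 3^8 · 3^2 · 3^1 ≡ 637 · 9 · 3 ≡ 908 (mod 1481).
So M = 908. Lena computes K = M^37 mod 1481.
908^1 ≡ 908 (mod 1481)
908^2 = (908^1)^2 ≡ 908^2 = 824464 ≡ 1028 (mod 1481)
908^4 = (908^2)^2 ≡ 1028^2 = 1056784 ≡ 831 (mod 1481)
908^8 = (908^4)^2 ≡ 831^2 = 690561 ≡ 415 (mod 1481)
908^16 = (908^8)^2 ≡ 415^2 = 172225 ≡ 429 (mod 1481)
908^32 = (908^16)^2 ≡ 429^2 = 184041 ≡ 397 (mod 1481)
908^37 = 908^32 · 908^4 · 908^1 ≡ 397 · 831 · 908 ≡ 1091 (mod 1481).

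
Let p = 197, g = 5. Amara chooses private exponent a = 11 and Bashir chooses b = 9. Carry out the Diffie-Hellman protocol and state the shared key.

Bashir sends B = g^b mod p = 5^9 mod 197.
5^1 ≡ 5 (mod 197)
5^2 = (5^1)^2 ≡ 5^2 = 25 ≡ 25 (mod 197)
5^4 = (5^2)^2 ≡ 25^2 = 625 ≡ 34 (mod 197)
5^8 = (5^4)^2 ≡ 34^2 = 1156 ≡ 171 (mod 197)
5^9 = 5^8 · 5^1 ≡ 171 · 5 ≡ 67 (mod 197).
So B = 67. Amara then computes K = B^a mod p = 67^11 mod 197.
67^1 ≡ 67 (mod 197)
67^2 = (67^1)^2 ≡ 67^2 = 4489 ≡ 155 (mod 197)
67^4 = (67^2)^2 ≡ 155^2 = 24025 ≡ 188 (mod 197)
67^8 = (67^4)^2 ≡ 188^2 = 35344 ≡ 81 (mod 197)
67^11 = 67^8 · 67^2 · 67^1 ≡ 81 · 155 · 67 ≡ 192 (mod 197).

192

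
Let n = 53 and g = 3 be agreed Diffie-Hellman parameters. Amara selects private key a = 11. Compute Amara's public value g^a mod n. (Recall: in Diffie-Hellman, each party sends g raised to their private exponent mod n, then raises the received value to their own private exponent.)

21

Public value = 3^11 mod 53.
3^1 ≡ 3 (mod 53)
3^2 = (3^1)^2 ≡ 3^2 = 9 ≡ 9 (mod 53)
3^4 = (3^2)^2 ≡ 9^2 = 81 ≡ 28 (mod 53)
3^8 = (3^4)^2 ≡ 28^2 = 784 ≡ 42 (mod 53)
3^11 = 3^8 · 3^2 · 3^1 ≡ 42 · 9 · 3 ≡ 21 (mod 53).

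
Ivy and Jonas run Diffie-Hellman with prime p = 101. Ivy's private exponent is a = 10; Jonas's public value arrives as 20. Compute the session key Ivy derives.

Shared key K = 20^10 mod 101.
20^1 ≡ 20 (mod 101)
20^2 = (20^1)^2 ≡ 20^2 = 400 ≡ 97 (mod 101)
20^4 = (20^2)^2 ≡ 97^2 = 9409 ≡ 16 (mod 101)
20^8 = (20^4)^2 ≡ 16^2 = 256 ≡ 54 (mod 101)
20^10 = 20^8 · 20^2 ≡ 54 · 97 ≡ 87 (mod 101).

87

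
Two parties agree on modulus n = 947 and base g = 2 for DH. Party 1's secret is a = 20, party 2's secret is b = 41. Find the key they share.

Party 1 sends A = g^a mod n = 2^20 mod 947.
2^1 ≡ 2 (mod 947)
2^2 = (2^1)^2 ≡ 2^2 = 4 ≡ 4 (mod 947)
2^4 = (2^2)^2 ≡ 4^2 = 16 ≡ 16 (mod 947)
2^8 = (2^4)^2 ≡ 16^2 = 256 ≡ 256 (mod 947)
2^16 = (2^8)^2 ≡ 256^2 = 65536 ≡ 193 (mod 947)
2^20 = 2^16 · 2^4 ≡ 193 · 16 ≡ 247 (mod 947).
So A = 247. Party 2 then computes K = A^b mod n = 247^41 mod 947.
247^1 ≡ 247 (mod 947)
247^2 = (247^1)^2 ≡ 247^2 = 61009 ≡ 401 (mod 947)
247^4 = (247^2)^2 ≡ 401^2 = 160801 ≡ 758 (mod 947)
247^8 = (247^4)^2 ≡ 758^2 = 574564 ≡ 682 (mod 947)
247^16 = (247^8)^2 ≡ 682^2 = 465124 ≡ 147 (mod 947)
247^32 = (247^16)^2 ≡ 147^2 = 21609 ≡ 775 (mod 947)
247^41 = 247^32 · 247^8 · 247^1 ≡ 775 · 682 · 247 ≡ 324 (mod 947).

324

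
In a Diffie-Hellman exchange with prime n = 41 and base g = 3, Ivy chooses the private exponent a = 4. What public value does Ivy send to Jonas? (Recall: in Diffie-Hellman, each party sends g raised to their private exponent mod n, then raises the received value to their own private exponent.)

Public value = 3^4 mod 41.
3^1 ≡ 3 (mod 41)
3^2 = (3^1)^2 ≡ 3^2 = 9 ≡ 9 (mod 41)
3^4 = (3^2)^2 ≡ 9^2 = 81 ≡ 40 (mod 41)

40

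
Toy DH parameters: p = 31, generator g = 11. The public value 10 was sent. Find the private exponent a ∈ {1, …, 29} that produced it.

28

Try successive powers of 11 modulo 31:
11^1 ≡ 11
11^2 ≡ 28
11^3 ≡ 29
11^4 ≡ 9
11^5 ≡ 6
11^6 ≡ 4
11^7 ≡ 13
11^8 ≡ 19
11^9 ≡ 23
11^10 ≡ 5
11^11 ≡ 24
11^12 ≡ 16
11^13 ≡ 21
11^14 ≡ 14
11^15 ≡ 30
11^16 ≡ 20
11^17 ≡ 3
11^18 ≡ 2
11^19 ≡ 22
11^20 ≡ 25
11^21 ≡ 27
11^22 ≡ 18
11^23 ≡ 12
11^24 ≡ 8
11^25 ≡ 26
11^26 ≡ 7
11^27 ≡ 15
11^28 ≡ 10
Found: a = 28.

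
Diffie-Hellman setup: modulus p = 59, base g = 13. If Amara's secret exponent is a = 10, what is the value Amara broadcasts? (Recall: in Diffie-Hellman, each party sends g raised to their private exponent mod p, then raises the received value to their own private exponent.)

Public value = 13^10 (mod 59).
13^1 ≡ 13 (mod 59)
13^2 = (13^1)^2 ≡ 13^2 = 169 ≡ 51 (mod 59)
13^4 = (13^2)^2 ≡ 51^2 = 2601 ≡ 5 (mod 59)
13^8 = (13^4)^2 ≡ 5^2 = 25 ≡ 25 (mod 59)
13^10 = 13^8 · 13^2 ≡ 25 · 51 ≡ 36 (mod 59).

36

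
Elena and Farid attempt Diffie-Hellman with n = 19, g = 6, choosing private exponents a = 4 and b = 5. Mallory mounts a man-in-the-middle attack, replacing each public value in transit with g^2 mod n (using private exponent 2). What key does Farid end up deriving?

6

Farid receives Mallory's public value M = 6^2 mod 19 instead of the honest one.
6^1 ≡ 6 (mod 19)
6^2 = (6^1)^2 ≡ 6^2 = 36 ≡ 17 (mod 19)
So M = 17. Farid computes K = M^5 mod 19.
17^1 ≡ 17 (mod 19)
17^2 = (17^1)^2 ≡ 17^2 = 289 ≡ 4 (mod 19)
17^4 = (17^2)^2 ≡ 4^2 = 16 ≡ 16 (mod 19)
17^5 = 17^4 · 17^1 ≡ 16 · 17 ≡ 6 (mod 19).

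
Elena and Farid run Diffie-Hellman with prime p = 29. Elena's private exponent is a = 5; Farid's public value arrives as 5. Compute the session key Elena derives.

22

Shared key K = 5^5 mod 29.
5^1 ≡ 5 (mod 29)
5^2 = (5^1)^2 ≡ 5^2 = 25 ≡ 25 (mod 29)
5^4 = (5^2)^2 ≡ 25^2 = 625 ≡ 16 (mod 29)
5^5 = 5^4 · 5^1 ≡ 16 · 5 ≡ 22 (mod 29).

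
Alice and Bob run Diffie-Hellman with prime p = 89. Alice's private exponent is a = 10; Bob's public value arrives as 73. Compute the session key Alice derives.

Shared key K = 73^10 mod 89.
73^1 ≡ 73 (mod 89)
73^2 = (73^1)^2 ≡ 73^2 = 5329 ≡ 78 (mod 89)
73^4 = (73^2)^2 ≡ 78^2 = 6084 ≡ 32 (mod 89)
73^8 = (73^4)^2 ≡ 32^2 = 1024 ≡ 45 (mod 89)
73^10 = 73^8 · 73^2 ≡ 45 · 78 ≡ 39 (mod 89).

39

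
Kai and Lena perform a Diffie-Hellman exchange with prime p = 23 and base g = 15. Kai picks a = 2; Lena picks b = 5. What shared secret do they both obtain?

Kai sends A = g^a mod p = 15^2 mod 23.
15^1 ≡ 15 (mod 23)
15^2 = (15^1)^2 ≡ 15^2 = 225 ≡ 18 (mod 23)
So A = 18. Lena then computes K = A^b mod p = 18^5 mod 23.
18^1 ≡ 18 (mod 23)
18^2 = (18^1)^2 ≡ 18^2 = 324 ≡ 2 (mod 23)
18^4 = (18^2)^2 ≡ 2^2 = 4 ≡ 4 (mod 23)
18^5 = 18^4 · 18^1 ≡ 4 · 18 ≡ 3 (mod 23).

3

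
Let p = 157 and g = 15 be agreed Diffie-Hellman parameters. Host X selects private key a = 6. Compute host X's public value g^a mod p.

Public value = 15^6 mod 157.
15^1 ≡ 15 (mod 157)
15^2 = (15^1)^2 ≡ 15^2 = 225 ≡ 68 (mod 157)
15^4 = (15^2)^2 ≡ 68^2 = 4624 ≡ 71 (mod 157)
15^6 = 15^4 · 15^2 ≡ 71 · 68 ≡ 118 (mod 157).

118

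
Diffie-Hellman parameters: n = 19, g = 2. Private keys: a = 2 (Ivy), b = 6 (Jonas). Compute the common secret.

11

Ivy sends A = g^a mod n = 2^2 mod 19.
2^1 ≡ 2 (mod 19)
2^2 = (2^1)^2 ≡ 2^2 = 4 ≡ 4 (mod 19)
So A = 4. Jonas then computes K = A^b mod n = 4^6 mod 19.
4^1 ≡ 4 (mod 19)
4^2 = (4^1)^2 ≡ 4^2 = 16 ≡ 16 (mod 19)
4^4 = (4^2)^2 ≡ 16^2 = 256 ≡ 9 (mod 19)
4^6 = 4^4 · 4^2 ≡ 9 · 16 ≡ 11 (mod 19).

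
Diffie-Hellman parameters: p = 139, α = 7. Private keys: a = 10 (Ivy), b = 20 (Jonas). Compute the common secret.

13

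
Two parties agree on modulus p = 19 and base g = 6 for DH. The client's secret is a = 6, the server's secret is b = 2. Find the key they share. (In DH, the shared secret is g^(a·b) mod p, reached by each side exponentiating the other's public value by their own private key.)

The server sends B = g^b mod p = 6^2 mod 19.
6^1 ≡ 6 (mod 19)
6^2 = (6^1)^2 ≡ 6^2 = 36 ≡ 17 (mod 19)
So B = 17. The client then computes K = B^a mod p = 17^6 mod 19.
17^1 ≡ 17 (mod 19)
17^2 = (17^1)^2 ≡ 17^2 = 289 ≡ 4 (mod 19)
17^4 = (17^2)^2 ≡ 4^2 = 16 ≡ 16 (mod 19)
17^6 = 17^4 · 17^2 ≡ 16 · 4 ≡ 7 (mod 19).

7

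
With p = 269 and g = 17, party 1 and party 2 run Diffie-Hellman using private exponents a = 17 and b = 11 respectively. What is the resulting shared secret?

33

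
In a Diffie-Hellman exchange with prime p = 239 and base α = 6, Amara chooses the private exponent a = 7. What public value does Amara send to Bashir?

67

Public value = 6^7 mod 239.
6^1 ≡ 6 (mod 239)
6^2 = (6^1)^2 ≡ 6^2 = 36 ≡ 36 (mod 239)
6^4 = (6^2)^2 ≡ 36^2 = 1296 ≡ 101 (mod 239)
6^7 = 6^4 · 6^2 · 6^1 ≡ 101 · 36 · 6 ≡ 67 (mod 239).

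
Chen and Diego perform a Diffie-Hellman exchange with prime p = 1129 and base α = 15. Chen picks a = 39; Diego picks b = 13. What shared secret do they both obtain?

Chen sends A = α^a mod p = 15^39 mod 1129.
15^1 ≡ 15 (mod 1129)
15^2 = (15^1)^2 ≡ 15^2 = 225 ≡ 225 (mod 1129)
15^4 = (15^2)^2 ≡ 225^2 = 50625 ≡ 949 (mod 1129)
15^8 = (15^4)^2 ≡ 949^2 = 900601 ≡ 788 (mod 1129)
15^16 = (15^8)^2 ≡ 788^2 = 620944 ≡ 1123 (mod 1129)
15^32 = (15^16)^2 ≡ 1123^2 = 1261129 ≡ 36 (mod 1129)
15^39 = 15^32 · 15^4 · 15^2 · 15^1 ≡ 36 · 949 · 225 · 15 ≡ 988 (mod 1129).
So A = 988. Diego then computes K = A^b mod p = 988^13 mod 1129.
988^1 ≡ 988 (mod 1129)
988^2 = (988^1)^2 ≡ 988^2 = 976144 ≡ 688 (mod 1129)
988^4 = (988^2)^2 ≡ 688^2 = 473344 ≡ 293 (mod 1129)
988^8 = (988^4)^2 ≡ 293^2 = 85849 ≡ 45 (mod 1129)
988^13 = 988^8 · 988^4 · 988^1 ≡ 45 · 293 · 988 ≡ 378 (mod 1129).

378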